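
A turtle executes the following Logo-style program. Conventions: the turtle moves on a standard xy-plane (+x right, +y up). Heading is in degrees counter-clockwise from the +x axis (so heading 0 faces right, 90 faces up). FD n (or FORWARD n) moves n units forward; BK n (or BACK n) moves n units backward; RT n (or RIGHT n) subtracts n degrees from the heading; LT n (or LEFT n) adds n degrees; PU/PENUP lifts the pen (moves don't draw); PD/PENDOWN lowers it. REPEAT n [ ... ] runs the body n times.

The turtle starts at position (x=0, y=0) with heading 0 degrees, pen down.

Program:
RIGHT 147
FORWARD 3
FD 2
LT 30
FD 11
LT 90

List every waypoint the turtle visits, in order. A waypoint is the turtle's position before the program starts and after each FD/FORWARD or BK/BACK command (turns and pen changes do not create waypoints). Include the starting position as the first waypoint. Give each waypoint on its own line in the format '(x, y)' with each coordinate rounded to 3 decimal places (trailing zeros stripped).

Answer: (0, 0)
(-2.516, -1.634)
(-4.193, -2.723)
(-9.187, -12.524)

Derivation:
Executing turtle program step by step:
Start: pos=(0,0), heading=0, pen down
RT 147: heading 0 -> 213
FD 3: (0,0) -> (-2.516,-1.634) [heading=213, draw]
FD 2: (-2.516,-1.634) -> (-4.193,-2.723) [heading=213, draw]
LT 30: heading 213 -> 243
FD 11: (-4.193,-2.723) -> (-9.187,-12.524) [heading=243, draw]
LT 90: heading 243 -> 333
Final: pos=(-9.187,-12.524), heading=333, 3 segment(s) drawn
Waypoints (4 total):
(0, 0)
(-2.516, -1.634)
(-4.193, -2.723)
(-9.187, -12.524)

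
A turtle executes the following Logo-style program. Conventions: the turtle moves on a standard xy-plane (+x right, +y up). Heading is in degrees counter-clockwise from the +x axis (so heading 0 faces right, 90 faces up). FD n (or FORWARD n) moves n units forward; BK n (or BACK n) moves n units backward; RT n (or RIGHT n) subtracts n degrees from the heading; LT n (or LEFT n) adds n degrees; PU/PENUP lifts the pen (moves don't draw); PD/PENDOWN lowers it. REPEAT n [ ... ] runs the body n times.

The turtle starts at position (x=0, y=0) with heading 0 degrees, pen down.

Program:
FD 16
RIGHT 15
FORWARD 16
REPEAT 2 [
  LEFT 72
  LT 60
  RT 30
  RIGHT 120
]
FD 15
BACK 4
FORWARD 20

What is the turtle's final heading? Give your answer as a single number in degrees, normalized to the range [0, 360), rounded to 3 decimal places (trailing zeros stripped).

Answer: 309

Derivation:
Executing turtle program step by step:
Start: pos=(0,0), heading=0, pen down
FD 16: (0,0) -> (16,0) [heading=0, draw]
RT 15: heading 0 -> 345
FD 16: (16,0) -> (31.455,-4.141) [heading=345, draw]
REPEAT 2 [
  -- iteration 1/2 --
  LT 72: heading 345 -> 57
  LT 60: heading 57 -> 117
  RT 30: heading 117 -> 87
  RT 120: heading 87 -> 327
  -- iteration 2/2 --
  LT 72: heading 327 -> 39
  LT 60: heading 39 -> 99
  RT 30: heading 99 -> 69
  RT 120: heading 69 -> 309
]
FD 15: (31.455,-4.141) -> (40.895,-15.798) [heading=309, draw]
BK 4: (40.895,-15.798) -> (38.377,-12.69) [heading=309, draw]
FD 20: (38.377,-12.69) -> (50.964,-28.233) [heading=309, draw]
Final: pos=(50.964,-28.233), heading=309, 5 segment(s) drawn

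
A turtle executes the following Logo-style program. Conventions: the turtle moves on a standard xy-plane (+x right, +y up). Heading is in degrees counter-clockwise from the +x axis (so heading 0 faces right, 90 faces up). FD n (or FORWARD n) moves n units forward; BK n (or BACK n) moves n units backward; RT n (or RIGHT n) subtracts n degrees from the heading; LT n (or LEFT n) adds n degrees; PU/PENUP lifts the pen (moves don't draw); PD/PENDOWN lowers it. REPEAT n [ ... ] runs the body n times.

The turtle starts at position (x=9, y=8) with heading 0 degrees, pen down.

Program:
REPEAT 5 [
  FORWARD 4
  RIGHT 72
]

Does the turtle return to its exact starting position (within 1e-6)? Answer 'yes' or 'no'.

Answer: yes

Derivation:
Executing turtle program step by step:
Start: pos=(9,8), heading=0, pen down
REPEAT 5 [
  -- iteration 1/5 --
  FD 4: (9,8) -> (13,8) [heading=0, draw]
  RT 72: heading 0 -> 288
  -- iteration 2/5 --
  FD 4: (13,8) -> (14.236,4.196) [heading=288, draw]
  RT 72: heading 288 -> 216
  -- iteration 3/5 --
  FD 4: (14.236,4.196) -> (11,1.845) [heading=216, draw]
  RT 72: heading 216 -> 144
  -- iteration 4/5 --
  FD 4: (11,1.845) -> (7.764,4.196) [heading=144, draw]
  RT 72: heading 144 -> 72
  -- iteration 5/5 --
  FD 4: (7.764,4.196) -> (9,8) [heading=72, draw]
  RT 72: heading 72 -> 0
]
Final: pos=(9,8), heading=0, 5 segment(s) drawn

Start position: (9, 8)
Final position: (9, 8)
Distance = 0; < 1e-6 -> CLOSED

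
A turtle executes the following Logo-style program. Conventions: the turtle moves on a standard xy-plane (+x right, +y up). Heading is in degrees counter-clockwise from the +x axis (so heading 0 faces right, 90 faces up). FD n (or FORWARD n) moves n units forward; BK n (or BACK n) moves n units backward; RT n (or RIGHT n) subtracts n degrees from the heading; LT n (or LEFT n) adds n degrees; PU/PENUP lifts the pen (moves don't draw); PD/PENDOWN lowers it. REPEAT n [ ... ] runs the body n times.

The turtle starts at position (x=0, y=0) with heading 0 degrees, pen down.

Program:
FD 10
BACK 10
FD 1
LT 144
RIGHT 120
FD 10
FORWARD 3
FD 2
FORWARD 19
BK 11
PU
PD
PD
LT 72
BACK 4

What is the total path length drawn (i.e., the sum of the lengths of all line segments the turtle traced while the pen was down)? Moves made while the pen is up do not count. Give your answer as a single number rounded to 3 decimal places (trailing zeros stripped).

Executing turtle program step by step:
Start: pos=(0,0), heading=0, pen down
FD 10: (0,0) -> (10,0) [heading=0, draw]
BK 10: (10,0) -> (0,0) [heading=0, draw]
FD 1: (0,0) -> (1,0) [heading=0, draw]
LT 144: heading 0 -> 144
RT 120: heading 144 -> 24
FD 10: (1,0) -> (10.135,4.067) [heading=24, draw]
FD 3: (10.135,4.067) -> (12.876,5.288) [heading=24, draw]
FD 2: (12.876,5.288) -> (14.703,6.101) [heading=24, draw]
FD 19: (14.703,6.101) -> (32.061,13.829) [heading=24, draw]
BK 11: (32.061,13.829) -> (22.012,9.355) [heading=24, draw]
PU: pen up
PD: pen down
PD: pen down
LT 72: heading 24 -> 96
BK 4: (22.012,9.355) -> (22.43,5.377) [heading=96, draw]
Final: pos=(22.43,5.377), heading=96, 9 segment(s) drawn

Segment lengths:
  seg 1: (0,0) -> (10,0), length = 10
  seg 2: (10,0) -> (0,0), length = 10
  seg 3: (0,0) -> (1,0), length = 1
  seg 4: (1,0) -> (10.135,4.067), length = 10
  seg 5: (10.135,4.067) -> (12.876,5.288), length = 3
  seg 6: (12.876,5.288) -> (14.703,6.101), length = 2
  seg 7: (14.703,6.101) -> (32.061,13.829), length = 19
  seg 8: (32.061,13.829) -> (22.012,9.355), length = 11
  seg 9: (22.012,9.355) -> (22.43,5.377), length = 4
Total = 70

Answer: 70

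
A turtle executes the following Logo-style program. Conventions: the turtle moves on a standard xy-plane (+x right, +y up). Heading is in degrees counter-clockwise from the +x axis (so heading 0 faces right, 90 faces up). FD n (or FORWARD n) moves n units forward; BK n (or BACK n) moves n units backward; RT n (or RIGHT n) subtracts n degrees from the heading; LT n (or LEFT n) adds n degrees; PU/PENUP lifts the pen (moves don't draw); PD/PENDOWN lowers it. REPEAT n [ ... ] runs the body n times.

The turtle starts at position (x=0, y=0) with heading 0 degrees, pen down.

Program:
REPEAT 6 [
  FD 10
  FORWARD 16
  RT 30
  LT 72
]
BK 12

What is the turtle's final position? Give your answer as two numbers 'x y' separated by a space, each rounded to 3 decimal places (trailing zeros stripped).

Answer: -11.483 68.108

Derivation:
Executing turtle program step by step:
Start: pos=(0,0), heading=0, pen down
REPEAT 6 [
  -- iteration 1/6 --
  FD 10: (0,0) -> (10,0) [heading=0, draw]
  FD 16: (10,0) -> (26,0) [heading=0, draw]
  RT 30: heading 0 -> 330
  LT 72: heading 330 -> 42
  -- iteration 2/6 --
  FD 10: (26,0) -> (33.431,6.691) [heading=42, draw]
  FD 16: (33.431,6.691) -> (45.322,17.397) [heading=42, draw]
  RT 30: heading 42 -> 12
  LT 72: heading 12 -> 84
  -- iteration 3/6 --
  FD 10: (45.322,17.397) -> (46.367,27.343) [heading=84, draw]
  FD 16: (46.367,27.343) -> (48.04,43.255) [heading=84, draw]
  RT 30: heading 84 -> 54
  LT 72: heading 54 -> 126
  -- iteration 4/6 --
  FD 10: (48.04,43.255) -> (42.162,51.345) [heading=126, draw]
  FD 16: (42.162,51.345) -> (32.757,64.289) [heading=126, draw]
  RT 30: heading 126 -> 96
  LT 72: heading 96 -> 168
  -- iteration 5/6 --
  FD 10: (32.757,64.289) -> (22.976,66.369) [heading=168, draw]
  FD 16: (22.976,66.369) -> (7.325,69.695) [heading=168, draw]
  RT 30: heading 168 -> 138
  LT 72: heading 138 -> 210
  -- iteration 6/6 --
  FD 10: (7.325,69.695) -> (-1.335,64.695) [heading=210, draw]
  FD 16: (-1.335,64.695) -> (-15.191,56.695) [heading=210, draw]
  RT 30: heading 210 -> 180
  LT 72: heading 180 -> 252
]
BK 12: (-15.191,56.695) -> (-11.483,68.108) [heading=252, draw]
Final: pos=(-11.483,68.108), heading=252, 13 segment(s) drawn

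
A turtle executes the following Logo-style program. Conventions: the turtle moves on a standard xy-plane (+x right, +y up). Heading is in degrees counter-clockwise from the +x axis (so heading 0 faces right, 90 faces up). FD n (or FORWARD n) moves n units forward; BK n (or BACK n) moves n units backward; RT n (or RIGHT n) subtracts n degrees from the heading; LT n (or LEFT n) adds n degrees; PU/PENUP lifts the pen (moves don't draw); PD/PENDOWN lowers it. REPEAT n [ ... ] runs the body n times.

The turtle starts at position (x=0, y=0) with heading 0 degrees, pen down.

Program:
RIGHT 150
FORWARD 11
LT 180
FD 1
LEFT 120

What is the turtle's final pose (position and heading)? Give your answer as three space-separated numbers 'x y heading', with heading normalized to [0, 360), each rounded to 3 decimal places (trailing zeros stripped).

Executing turtle program step by step:
Start: pos=(0,0), heading=0, pen down
RT 150: heading 0 -> 210
FD 11: (0,0) -> (-9.526,-5.5) [heading=210, draw]
LT 180: heading 210 -> 30
FD 1: (-9.526,-5.5) -> (-8.66,-5) [heading=30, draw]
LT 120: heading 30 -> 150
Final: pos=(-8.66,-5), heading=150, 2 segment(s) drawn

Answer: -8.66 -5 150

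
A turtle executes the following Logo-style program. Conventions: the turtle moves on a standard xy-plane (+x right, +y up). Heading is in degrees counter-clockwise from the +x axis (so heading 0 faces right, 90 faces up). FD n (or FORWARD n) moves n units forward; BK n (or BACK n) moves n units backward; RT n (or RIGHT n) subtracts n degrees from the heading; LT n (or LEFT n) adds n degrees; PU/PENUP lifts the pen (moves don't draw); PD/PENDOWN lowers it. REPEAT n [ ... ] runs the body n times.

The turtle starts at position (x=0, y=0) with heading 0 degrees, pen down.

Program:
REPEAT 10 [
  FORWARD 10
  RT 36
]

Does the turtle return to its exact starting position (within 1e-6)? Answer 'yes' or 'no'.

Answer: yes

Derivation:
Executing turtle program step by step:
Start: pos=(0,0), heading=0, pen down
REPEAT 10 [
  -- iteration 1/10 --
  FD 10: (0,0) -> (10,0) [heading=0, draw]
  RT 36: heading 0 -> 324
  -- iteration 2/10 --
  FD 10: (10,0) -> (18.09,-5.878) [heading=324, draw]
  RT 36: heading 324 -> 288
  -- iteration 3/10 --
  FD 10: (18.09,-5.878) -> (21.18,-15.388) [heading=288, draw]
  RT 36: heading 288 -> 252
  -- iteration 4/10 --
  FD 10: (21.18,-15.388) -> (18.09,-24.899) [heading=252, draw]
  RT 36: heading 252 -> 216
  -- iteration 5/10 --
  FD 10: (18.09,-24.899) -> (10,-30.777) [heading=216, draw]
  RT 36: heading 216 -> 180
  -- iteration 6/10 --
  FD 10: (10,-30.777) -> (0,-30.777) [heading=180, draw]
  RT 36: heading 180 -> 144
  -- iteration 7/10 --
  FD 10: (0,-30.777) -> (-8.09,-24.899) [heading=144, draw]
  RT 36: heading 144 -> 108
  -- iteration 8/10 --
  FD 10: (-8.09,-24.899) -> (-11.18,-15.388) [heading=108, draw]
  RT 36: heading 108 -> 72
  -- iteration 9/10 --
  FD 10: (-11.18,-15.388) -> (-8.09,-5.878) [heading=72, draw]
  RT 36: heading 72 -> 36
  -- iteration 10/10 --
  FD 10: (-8.09,-5.878) -> (0,0) [heading=36, draw]
  RT 36: heading 36 -> 0
]
Final: pos=(0,0), heading=0, 10 segment(s) drawn

Start position: (0, 0)
Final position: (0, 0)
Distance = 0; < 1e-6 -> CLOSED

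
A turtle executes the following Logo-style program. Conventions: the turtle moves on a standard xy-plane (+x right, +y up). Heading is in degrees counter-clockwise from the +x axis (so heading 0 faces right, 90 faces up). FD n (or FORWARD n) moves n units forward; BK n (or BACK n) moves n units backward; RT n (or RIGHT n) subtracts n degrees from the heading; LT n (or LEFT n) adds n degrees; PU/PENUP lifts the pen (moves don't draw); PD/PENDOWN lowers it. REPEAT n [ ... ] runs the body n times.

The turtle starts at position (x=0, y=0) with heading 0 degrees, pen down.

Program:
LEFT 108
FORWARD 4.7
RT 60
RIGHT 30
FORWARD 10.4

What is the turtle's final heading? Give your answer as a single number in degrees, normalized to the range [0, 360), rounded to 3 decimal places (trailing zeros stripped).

Answer: 18

Derivation:
Executing turtle program step by step:
Start: pos=(0,0), heading=0, pen down
LT 108: heading 0 -> 108
FD 4.7: (0,0) -> (-1.452,4.47) [heading=108, draw]
RT 60: heading 108 -> 48
RT 30: heading 48 -> 18
FD 10.4: (-1.452,4.47) -> (8.439,7.684) [heading=18, draw]
Final: pos=(8.439,7.684), heading=18, 2 segment(s) drawn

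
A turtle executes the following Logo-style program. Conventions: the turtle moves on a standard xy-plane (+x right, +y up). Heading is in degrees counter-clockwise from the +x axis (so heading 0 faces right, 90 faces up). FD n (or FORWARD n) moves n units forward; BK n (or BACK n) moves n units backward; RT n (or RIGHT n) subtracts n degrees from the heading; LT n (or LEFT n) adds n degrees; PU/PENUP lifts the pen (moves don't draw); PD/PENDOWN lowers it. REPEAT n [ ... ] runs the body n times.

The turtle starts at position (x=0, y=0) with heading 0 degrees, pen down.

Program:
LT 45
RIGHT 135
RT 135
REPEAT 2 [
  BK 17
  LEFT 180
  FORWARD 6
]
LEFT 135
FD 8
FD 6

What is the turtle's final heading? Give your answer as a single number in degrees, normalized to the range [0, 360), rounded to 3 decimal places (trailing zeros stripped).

Answer: 270

Derivation:
Executing turtle program step by step:
Start: pos=(0,0), heading=0, pen down
LT 45: heading 0 -> 45
RT 135: heading 45 -> 270
RT 135: heading 270 -> 135
REPEAT 2 [
  -- iteration 1/2 --
  BK 17: (0,0) -> (12.021,-12.021) [heading=135, draw]
  LT 180: heading 135 -> 315
  FD 6: (12.021,-12.021) -> (16.263,-16.263) [heading=315, draw]
  -- iteration 2/2 --
  BK 17: (16.263,-16.263) -> (4.243,-4.243) [heading=315, draw]
  LT 180: heading 315 -> 135
  FD 6: (4.243,-4.243) -> (0,0) [heading=135, draw]
]
LT 135: heading 135 -> 270
FD 8: (0,0) -> (0,-8) [heading=270, draw]
FD 6: (0,-8) -> (0,-14) [heading=270, draw]
Final: pos=(0,-14), heading=270, 6 segment(s) drawn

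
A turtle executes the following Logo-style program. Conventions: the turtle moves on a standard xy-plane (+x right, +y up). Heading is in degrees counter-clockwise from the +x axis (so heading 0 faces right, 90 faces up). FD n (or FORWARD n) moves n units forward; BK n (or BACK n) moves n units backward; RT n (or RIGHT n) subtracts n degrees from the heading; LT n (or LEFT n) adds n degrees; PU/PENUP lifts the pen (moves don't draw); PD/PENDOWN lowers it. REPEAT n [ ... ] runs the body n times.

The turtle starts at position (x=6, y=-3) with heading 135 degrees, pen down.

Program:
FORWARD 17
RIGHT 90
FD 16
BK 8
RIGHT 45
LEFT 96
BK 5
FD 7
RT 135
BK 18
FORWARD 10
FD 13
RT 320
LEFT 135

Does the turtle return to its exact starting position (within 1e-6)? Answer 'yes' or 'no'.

Executing turtle program step by step:
Start: pos=(6,-3), heading=135, pen down
FD 17: (6,-3) -> (-6.021,9.021) [heading=135, draw]
RT 90: heading 135 -> 45
FD 16: (-6.021,9.021) -> (5.293,20.335) [heading=45, draw]
BK 8: (5.293,20.335) -> (-0.364,14.678) [heading=45, draw]
RT 45: heading 45 -> 0
LT 96: heading 0 -> 96
BK 5: (-0.364,14.678) -> (0.159,9.705) [heading=96, draw]
FD 7: (0.159,9.705) -> (-0.573,16.667) [heading=96, draw]
RT 135: heading 96 -> 321
BK 18: (-0.573,16.667) -> (-14.562,27.994) [heading=321, draw]
FD 10: (-14.562,27.994) -> (-6.79,21.701) [heading=321, draw]
FD 13: (-6.79,21.701) -> (3.313,13.52) [heading=321, draw]
RT 320: heading 321 -> 1
LT 135: heading 1 -> 136
Final: pos=(3.313,13.52), heading=136, 8 segment(s) drawn

Start position: (6, -3)
Final position: (3.313, 13.52)
Distance = 16.737; >= 1e-6 -> NOT closed

Answer: no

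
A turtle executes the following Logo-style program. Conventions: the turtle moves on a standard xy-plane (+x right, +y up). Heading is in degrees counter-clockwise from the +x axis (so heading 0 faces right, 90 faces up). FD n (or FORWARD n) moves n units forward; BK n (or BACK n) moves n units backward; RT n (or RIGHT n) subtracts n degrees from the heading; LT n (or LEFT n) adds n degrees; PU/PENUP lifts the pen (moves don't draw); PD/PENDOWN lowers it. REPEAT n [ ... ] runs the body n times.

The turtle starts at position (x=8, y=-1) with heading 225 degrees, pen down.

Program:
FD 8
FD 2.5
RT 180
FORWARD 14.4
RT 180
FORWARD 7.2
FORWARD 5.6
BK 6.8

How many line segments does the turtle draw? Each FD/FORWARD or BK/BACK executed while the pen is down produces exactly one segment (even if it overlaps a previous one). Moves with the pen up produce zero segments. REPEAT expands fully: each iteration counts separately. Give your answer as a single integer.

Executing turtle program step by step:
Start: pos=(8,-1), heading=225, pen down
FD 8: (8,-1) -> (2.343,-6.657) [heading=225, draw]
FD 2.5: (2.343,-6.657) -> (0.575,-8.425) [heading=225, draw]
RT 180: heading 225 -> 45
FD 14.4: (0.575,-8.425) -> (10.758,1.758) [heading=45, draw]
RT 180: heading 45 -> 225
FD 7.2: (10.758,1.758) -> (5.667,-3.333) [heading=225, draw]
FD 5.6: (5.667,-3.333) -> (1.707,-7.293) [heading=225, draw]
BK 6.8: (1.707,-7.293) -> (6.515,-2.485) [heading=225, draw]
Final: pos=(6.515,-2.485), heading=225, 6 segment(s) drawn
Segments drawn: 6

Answer: 6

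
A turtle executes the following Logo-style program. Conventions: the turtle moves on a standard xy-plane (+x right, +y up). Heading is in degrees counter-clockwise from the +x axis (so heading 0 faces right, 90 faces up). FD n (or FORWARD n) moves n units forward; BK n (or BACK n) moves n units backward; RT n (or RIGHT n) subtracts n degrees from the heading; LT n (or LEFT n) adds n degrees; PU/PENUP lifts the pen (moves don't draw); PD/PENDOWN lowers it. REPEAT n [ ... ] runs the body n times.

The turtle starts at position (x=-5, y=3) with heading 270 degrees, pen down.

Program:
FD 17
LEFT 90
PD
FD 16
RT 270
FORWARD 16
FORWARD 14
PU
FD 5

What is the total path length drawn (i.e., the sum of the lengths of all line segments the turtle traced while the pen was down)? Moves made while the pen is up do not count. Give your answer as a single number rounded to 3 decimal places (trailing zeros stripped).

Answer: 63

Derivation:
Executing turtle program step by step:
Start: pos=(-5,3), heading=270, pen down
FD 17: (-5,3) -> (-5,-14) [heading=270, draw]
LT 90: heading 270 -> 0
PD: pen down
FD 16: (-5,-14) -> (11,-14) [heading=0, draw]
RT 270: heading 0 -> 90
FD 16: (11,-14) -> (11,2) [heading=90, draw]
FD 14: (11,2) -> (11,16) [heading=90, draw]
PU: pen up
FD 5: (11,16) -> (11,21) [heading=90, move]
Final: pos=(11,21), heading=90, 4 segment(s) drawn

Segment lengths:
  seg 1: (-5,3) -> (-5,-14), length = 17
  seg 2: (-5,-14) -> (11,-14), length = 16
  seg 3: (11,-14) -> (11,2), length = 16
  seg 4: (11,2) -> (11,16), length = 14
Total = 63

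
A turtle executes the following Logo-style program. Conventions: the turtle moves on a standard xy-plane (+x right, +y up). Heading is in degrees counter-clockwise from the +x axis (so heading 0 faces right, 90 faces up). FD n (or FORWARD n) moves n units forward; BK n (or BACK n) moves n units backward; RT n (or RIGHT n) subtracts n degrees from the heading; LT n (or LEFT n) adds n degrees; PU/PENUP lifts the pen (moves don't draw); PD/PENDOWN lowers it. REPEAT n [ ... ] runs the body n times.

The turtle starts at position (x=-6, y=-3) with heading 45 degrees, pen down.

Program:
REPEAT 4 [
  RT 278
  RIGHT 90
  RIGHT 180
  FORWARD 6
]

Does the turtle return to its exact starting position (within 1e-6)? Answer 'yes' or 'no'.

Answer: no

Derivation:
Executing turtle program step by step:
Start: pos=(-6,-3), heading=45, pen down
REPEAT 4 [
  -- iteration 1/4 --
  RT 278: heading 45 -> 127
  RT 90: heading 127 -> 37
  RT 180: heading 37 -> 217
  FD 6: (-6,-3) -> (-10.792,-6.611) [heading=217, draw]
  -- iteration 2/4 --
  RT 278: heading 217 -> 299
  RT 90: heading 299 -> 209
  RT 180: heading 209 -> 29
  FD 6: (-10.792,-6.611) -> (-5.544,-3.702) [heading=29, draw]
  -- iteration 3/4 --
  RT 278: heading 29 -> 111
  RT 90: heading 111 -> 21
  RT 180: heading 21 -> 201
  FD 6: (-5.544,-3.702) -> (-11.146,-5.852) [heading=201, draw]
  -- iteration 4/4 --
  RT 278: heading 201 -> 283
  RT 90: heading 283 -> 193
  RT 180: heading 193 -> 13
  FD 6: (-11.146,-5.852) -> (-5.299,-4.503) [heading=13, draw]
]
Final: pos=(-5.299,-4.503), heading=13, 4 segment(s) drawn

Start position: (-6, -3)
Final position: (-5.299, -4.503)
Distance = 1.658; >= 1e-6 -> NOT closed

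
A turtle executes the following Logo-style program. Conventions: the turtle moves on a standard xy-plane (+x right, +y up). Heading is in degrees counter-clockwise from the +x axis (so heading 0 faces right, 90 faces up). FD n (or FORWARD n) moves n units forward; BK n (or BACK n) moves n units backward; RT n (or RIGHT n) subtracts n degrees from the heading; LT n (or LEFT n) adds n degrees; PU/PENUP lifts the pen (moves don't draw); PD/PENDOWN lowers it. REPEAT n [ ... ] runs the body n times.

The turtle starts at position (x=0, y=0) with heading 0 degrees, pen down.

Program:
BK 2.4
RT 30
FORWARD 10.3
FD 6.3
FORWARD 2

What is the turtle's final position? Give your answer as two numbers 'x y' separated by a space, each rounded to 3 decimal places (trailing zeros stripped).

Executing turtle program step by step:
Start: pos=(0,0), heading=0, pen down
BK 2.4: (0,0) -> (-2.4,0) [heading=0, draw]
RT 30: heading 0 -> 330
FD 10.3: (-2.4,0) -> (6.52,-5.15) [heading=330, draw]
FD 6.3: (6.52,-5.15) -> (11.976,-8.3) [heading=330, draw]
FD 2: (11.976,-8.3) -> (13.708,-9.3) [heading=330, draw]
Final: pos=(13.708,-9.3), heading=330, 4 segment(s) drawn

Answer: 13.708 -9.3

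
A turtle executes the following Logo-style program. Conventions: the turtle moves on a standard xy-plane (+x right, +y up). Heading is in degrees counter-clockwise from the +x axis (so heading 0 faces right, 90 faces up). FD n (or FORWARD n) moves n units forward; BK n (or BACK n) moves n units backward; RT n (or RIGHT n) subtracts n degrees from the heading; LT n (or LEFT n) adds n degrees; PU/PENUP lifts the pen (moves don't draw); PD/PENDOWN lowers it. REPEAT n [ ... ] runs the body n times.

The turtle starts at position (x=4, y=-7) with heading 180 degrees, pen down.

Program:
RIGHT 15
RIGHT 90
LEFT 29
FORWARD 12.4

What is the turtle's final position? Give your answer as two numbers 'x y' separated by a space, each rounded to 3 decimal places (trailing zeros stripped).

Answer: 1 5.032

Derivation:
Executing turtle program step by step:
Start: pos=(4,-7), heading=180, pen down
RT 15: heading 180 -> 165
RT 90: heading 165 -> 75
LT 29: heading 75 -> 104
FD 12.4: (4,-7) -> (1,5.032) [heading=104, draw]
Final: pos=(1,5.032), heading=104, 1 segment(s) drawn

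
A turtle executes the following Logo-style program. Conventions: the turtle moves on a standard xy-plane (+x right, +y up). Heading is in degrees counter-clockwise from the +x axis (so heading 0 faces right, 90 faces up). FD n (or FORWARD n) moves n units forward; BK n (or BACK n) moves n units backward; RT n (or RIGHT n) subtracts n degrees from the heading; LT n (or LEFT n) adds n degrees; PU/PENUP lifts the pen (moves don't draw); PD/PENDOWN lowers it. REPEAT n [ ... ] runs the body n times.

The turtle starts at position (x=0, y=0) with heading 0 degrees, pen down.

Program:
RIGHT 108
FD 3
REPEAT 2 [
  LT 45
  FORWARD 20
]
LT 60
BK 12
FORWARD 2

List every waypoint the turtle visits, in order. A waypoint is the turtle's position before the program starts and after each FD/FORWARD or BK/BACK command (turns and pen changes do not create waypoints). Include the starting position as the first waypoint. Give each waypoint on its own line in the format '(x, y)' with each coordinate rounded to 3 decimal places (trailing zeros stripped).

Answer: (0, 0)
(-0.927, -2.853)
(8.153, -20.673)
(27.174, -26.854)
(18.256, -34.883)
(19.742, -33.545)

Derivation:
Executing turtle program step by step:
Start: pos=(0,0), heading=0, pen down
RT 108: heading 0 -> 252
FD 3: (0,0) -> (-0.927,-2.853) [heading=252, draw]
REPEAT 2 [
  -- iteration 1/2 --
  LT 45: heading 252 -> 297
  FD 20: (-0.927,-2.853) -> (8.153,-20.673) [heading=297, draw]
  -- iteration 2/2 --
  LT 45: heading 297 -> 342
  FD 20: (8.153,-20.673) -> (27.174,-26.854) [heading=342, draw]
]
LT 60: heading 342 -> 42
BK 12: (27.174,-26.854) -> (18.256,-34.883) [heading=42, draw]
FD 2: (18.256,-34.883) -> (19.742,-33.545) [heading=42, draw]
Final: pos=(19.742,-33.545), heading=42, 5 segment(s) drawn
Waypoints (6 total):
(0, 0)
(-0.927, -2.853)
(8.153, -20.673)
(27.174, -26.854)
(18.256, -34.883)
(19.742, -33.545)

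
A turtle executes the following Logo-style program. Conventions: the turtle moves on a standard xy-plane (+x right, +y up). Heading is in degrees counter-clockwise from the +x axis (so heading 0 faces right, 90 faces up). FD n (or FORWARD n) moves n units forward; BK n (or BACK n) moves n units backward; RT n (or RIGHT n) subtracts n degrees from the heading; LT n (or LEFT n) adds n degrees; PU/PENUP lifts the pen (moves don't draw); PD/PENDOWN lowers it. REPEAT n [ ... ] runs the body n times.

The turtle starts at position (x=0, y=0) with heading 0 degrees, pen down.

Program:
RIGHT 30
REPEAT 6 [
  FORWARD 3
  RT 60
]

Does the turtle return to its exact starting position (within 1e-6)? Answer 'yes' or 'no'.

Answer: yes

Derivation:
Executing turtle program step by step:
Start: pos=(0,0), heading=0, pen down
RT 30: heading 0 -> 330
REPEAT 6 [
  -- iteration 1/6 --
  FD 3: (0,0) -> (2.598,-1.5) [heading=330, draw]
  RT 60: heading 330 -> 270
  -- iteration 2/6 --
  FD 3: (2.598,-1.5) -> (2.598,-4.5) [heading=270, draw]
  RT 60: heading 270 -> 210
  -- iteration 3/6 --
  FD 3: (2.598,-4.5) -> (0,-6) [heading=210, draw]
  RT 60: heading 210 -> 150
  -- iteration 4/6 --
  FD 3: (0,-6) -> (-2.598,-4.5) [heading=150, draw]
  RT 60: heading 150 -> 90
  -- iteration 5/6 --
  FD 3: (-2.598,-4.5) -> (-2.598,-1.5) [heading=90, draw]
  RT 60: heading 90 -> 30
  -- iteration 6/6 --
  FD 3: (-2.598,-1.5) -> (0,0) [heading=30, draw]
  RT 60: heading 30 -> 330
]
Final: pos=(0,0), heading=330, 6 segment(s) drawn

Start position: (0, 0)
Final position: (0, 0)
Distance = 0; < 1e-6 -> CLOSED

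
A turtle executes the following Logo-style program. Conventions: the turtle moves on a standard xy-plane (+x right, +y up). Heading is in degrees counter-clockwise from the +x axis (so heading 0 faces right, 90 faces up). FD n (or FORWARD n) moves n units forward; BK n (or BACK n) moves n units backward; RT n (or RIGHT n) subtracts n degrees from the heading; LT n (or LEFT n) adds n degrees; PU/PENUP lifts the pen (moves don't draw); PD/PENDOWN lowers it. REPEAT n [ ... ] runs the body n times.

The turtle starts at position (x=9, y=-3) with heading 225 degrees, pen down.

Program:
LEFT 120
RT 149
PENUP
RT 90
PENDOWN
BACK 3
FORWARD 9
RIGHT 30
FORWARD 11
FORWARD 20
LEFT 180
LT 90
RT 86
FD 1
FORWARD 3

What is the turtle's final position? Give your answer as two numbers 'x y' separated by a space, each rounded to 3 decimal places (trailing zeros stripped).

Answer: 14.151 28.908

Derivation:
Executing turtle program step by step:
Start: pos=(9,-3), heading=225, pen down
LT 120: heading 225 -> 345
RT 149: heading 345 -> 196
PU: pen up
RT 90: heading 196 -> 106
PD: pen down
BK 3: (9,-3) -> (9.827,-5.884) [heading=106, draw]
FD 9: (9.827,-5.884) -> (7.346,2.768) [heading=106, draw]
RT 30: heading 106 -> 76
FD 11: (7.346,2.768) -> (10.007,13.441) [heading=76, draw]
FD 20: (10.007,13.441) -> (14.846,32.847) [heading=76, draw]
LT 180: heading 76 -> 256
LT 90: heading 256 -> 346
RT 86: heading 346 -> 260
FD 1: (14.846,32.847) -> (14.672,31.862) [heading=260, draw]
FD 3: (14.672,31.862) -> (14.151,28.908) [heading=260, draw]
Final: pos=(14.151,28.908), heading=260, 6 segment(s) drawn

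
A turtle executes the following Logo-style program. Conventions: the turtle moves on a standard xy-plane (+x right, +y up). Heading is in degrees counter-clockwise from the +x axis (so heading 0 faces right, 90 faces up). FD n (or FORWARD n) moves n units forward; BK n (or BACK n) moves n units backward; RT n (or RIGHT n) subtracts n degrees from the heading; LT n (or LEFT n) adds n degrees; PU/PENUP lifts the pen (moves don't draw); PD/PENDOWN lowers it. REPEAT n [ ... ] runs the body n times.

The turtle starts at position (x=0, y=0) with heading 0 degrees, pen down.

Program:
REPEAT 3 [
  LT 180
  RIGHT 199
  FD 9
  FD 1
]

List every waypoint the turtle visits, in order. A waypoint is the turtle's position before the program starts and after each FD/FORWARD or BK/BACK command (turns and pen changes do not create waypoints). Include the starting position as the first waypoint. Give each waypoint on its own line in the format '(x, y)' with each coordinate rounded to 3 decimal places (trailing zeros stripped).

Answer: (0, 0)
(8.51, -2.93)
(9.455, -3.256)
(16.547, -8.797)
(17.335, -9.412)
(22.237, -16.96)
(22.782, -17.799)

Derivation:
Executing turtle program step by step:
Start: pos=(0,0), heading=0, pen down
REPEAT 3 [
  -- iteration 1/3 --
  LT 180: heading 0 -> 180
  RT 199: heading 180 -> 341
  FD 9: (0,0) -> (8.51,-2.93) [heading=341, draw]
  FD 1: (8.51,-2.93) -> (9.455,-3.256) [heading=341, draw]
  -- iteration 2/3 --
  LT 180: heading 341 -> 161
  RT 199: heading 161 -> 322
  FD 9: (9.455,-3.256) -> (16.547,-8.797) [heading=322, draw]
  FD 1: (16.547,-8.797) -> (17.335,-9.412) [heading=322, draw]
  -- iteration 3/3 --
  LT 180: heading 322 -> 142
  RT 199: heading 142 -> 303
  FD 9: (17.335,-9.412) -> (22.237,-16.96) [heading=303, draw]
  FD 1: (22.237,-16.96) -> (22.782,-17.799) [heading=303, draw]
]
Final: pos=(22.782,-17.799), heading=303, 6 segment(s) drawn
Waypoints (7 total):
(0, 0)
(8.51, -2.93)
(9.455, -3.256)
(16.547, -8.797)
(17.335, -9.412)
(22.237, -16.96)
(22.782, -17.799)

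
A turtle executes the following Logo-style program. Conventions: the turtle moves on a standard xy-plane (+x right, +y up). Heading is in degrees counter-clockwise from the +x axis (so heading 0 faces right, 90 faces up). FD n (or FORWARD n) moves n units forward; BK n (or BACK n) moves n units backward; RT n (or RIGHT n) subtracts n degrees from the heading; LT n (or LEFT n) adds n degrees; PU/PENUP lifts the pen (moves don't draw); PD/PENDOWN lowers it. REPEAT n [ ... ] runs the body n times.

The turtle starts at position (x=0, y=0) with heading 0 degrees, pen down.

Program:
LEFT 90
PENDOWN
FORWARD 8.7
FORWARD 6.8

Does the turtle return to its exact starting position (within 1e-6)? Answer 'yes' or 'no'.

Executing turtle program step by step:
Start: pos=(0,0), heading=0, pen down
LT 90: heading 0 -> 90
PD: pen down
FD 8.7: (0,0) -> (0,8.7) [heading=90, draw]
FD 6.8: (0,8.7) -> (0,15.5) [heading=90, draw]
Final: pos=(0,15.5), heading=90, 2 segment(s) drawn

Start position: (0, 0)
Final position: (0, 15.5)
Distance = 15.5; >= 1e-6 -> NOT closed

Answer: no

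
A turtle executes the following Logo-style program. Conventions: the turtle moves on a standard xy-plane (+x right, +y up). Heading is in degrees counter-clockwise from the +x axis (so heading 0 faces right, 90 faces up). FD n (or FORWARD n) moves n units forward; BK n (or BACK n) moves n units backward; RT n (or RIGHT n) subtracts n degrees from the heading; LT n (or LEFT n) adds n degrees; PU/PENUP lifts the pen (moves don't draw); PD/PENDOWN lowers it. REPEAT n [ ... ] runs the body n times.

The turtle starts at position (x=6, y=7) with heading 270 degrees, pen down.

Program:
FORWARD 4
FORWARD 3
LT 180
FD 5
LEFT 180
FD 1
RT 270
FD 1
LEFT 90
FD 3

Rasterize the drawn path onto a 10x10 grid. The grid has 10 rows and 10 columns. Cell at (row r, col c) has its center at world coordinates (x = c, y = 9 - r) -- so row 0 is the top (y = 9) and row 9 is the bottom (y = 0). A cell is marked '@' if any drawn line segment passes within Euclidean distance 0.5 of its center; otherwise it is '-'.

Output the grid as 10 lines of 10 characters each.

Answer: ----------
----------
------@@--
------@@--
------@@--
------@@--
------@---
------@---
------@---
------@---

Derivation:
Segment 0: (6,7) -> (6,3)
Segment 1: (6,3) -> (6,0)
Segment 2: (6,0) -> (6,5)
Segment 3: (6,5) -> (6,4)
Segment 4: (6,4) -> (7,4)
Segment 5: (7,4) -> (7,7)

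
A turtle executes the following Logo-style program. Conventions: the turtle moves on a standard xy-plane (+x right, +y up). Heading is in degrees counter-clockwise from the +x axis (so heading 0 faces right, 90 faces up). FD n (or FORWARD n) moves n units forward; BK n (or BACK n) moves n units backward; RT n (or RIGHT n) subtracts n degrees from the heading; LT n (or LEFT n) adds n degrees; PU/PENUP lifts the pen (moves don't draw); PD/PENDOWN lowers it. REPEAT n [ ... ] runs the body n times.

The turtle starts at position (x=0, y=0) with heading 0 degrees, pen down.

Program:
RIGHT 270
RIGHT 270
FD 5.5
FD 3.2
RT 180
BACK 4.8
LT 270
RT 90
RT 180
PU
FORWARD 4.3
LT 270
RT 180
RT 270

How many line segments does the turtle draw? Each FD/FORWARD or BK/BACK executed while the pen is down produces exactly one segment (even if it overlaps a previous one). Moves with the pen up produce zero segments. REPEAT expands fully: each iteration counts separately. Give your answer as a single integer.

Executing turtle program step by step:
Start: pos=(0,0), heading=0, pen down
RT 270: heading 0 -> 90
RT 270: heading 90 -> 180
FD 5.5: (0,0) -> (-5.5,0) [heading=180, draw]
FD 3.2: (-5.5,0) -> (-8.7,0) [heading=180, draw]
RT 180: heading 180 -> 0
BK 4.8: (-8.7,0) -> (-13.5,0) [heading=0, draw]
LT 270: heading 0 -> 270
RT 90: heading 270 -> 180
RT 180: heading 180 -> 0
PU: pen up
FD 4.3: (-13.5,0) -> (-9.2,0) [heading=0, move]
LT 270: heading 0 -> 270
RT 180: heading 270 -> 90
RT 270: heading 90 -> 180
Final: pos=(-9.2,0), heading=180, 3 segment(s) drawn
Segments drawn: 3

Answer: 3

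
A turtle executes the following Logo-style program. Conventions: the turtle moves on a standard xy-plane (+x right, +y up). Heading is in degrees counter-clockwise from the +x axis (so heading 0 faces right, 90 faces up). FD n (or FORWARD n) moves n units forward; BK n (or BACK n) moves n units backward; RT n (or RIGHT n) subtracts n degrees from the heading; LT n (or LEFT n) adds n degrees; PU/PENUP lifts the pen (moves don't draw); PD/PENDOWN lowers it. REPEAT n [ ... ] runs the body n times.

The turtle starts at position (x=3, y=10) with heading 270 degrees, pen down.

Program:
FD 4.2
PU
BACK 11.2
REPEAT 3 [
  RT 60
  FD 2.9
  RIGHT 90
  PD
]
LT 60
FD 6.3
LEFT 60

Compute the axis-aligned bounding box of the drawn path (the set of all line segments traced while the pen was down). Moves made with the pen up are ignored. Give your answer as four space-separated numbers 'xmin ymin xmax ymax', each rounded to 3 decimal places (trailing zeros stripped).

Answer: -1.211 5.8 3 18.061

Derivation:
Executing turtle program step by step:
Start: pos=(3,10), heading=270, pen down
FD 4.2: (3,10) -> (3,5.8) [heading=270, draw]
PU: pen up
BK 11.2: (3,5.8) -> (3,17) [heading=270, move]
REPEAT 3 [
  -- iteration 1/3 --
  RT 60: heading 270 -> 210
  FD 2.9: (3,17) -> (0.489,15.55) [heading=210, move]
  RT 90: heading 210 -> 120
  PD: pen down
  -- iteration 2/3 --
  RT 60: heading 120 -> 60
  FD 2.9: (0.489,15.55) -> (1.939,18.061) [heading=60, draw]
  RT 90: heading 60 -> 330
  PD: pen down
  -- iteration 3/3 --
  RT 60: heading 330 -> 270
  FD 2.9: (1.939,18.061) -> (1.939,15.161) [heading=270, draw]
  RT 90: heading 270 -> 180
  PD: pen down
]
LT 60: heading 180 -> 240
FD 6.3: (1.939,15.161) -> (-1.211,9.706) [heading=240, draw]
LT 60: heading 240 -> 300
Final: pos=(-1.211,9.706), heading=300, 4 segment(s) drawn

Segment endpoints: x in {-1.211, 0.489, 1.939, 1.939, 3, 3}, y in {5.8, 9.706, 10, 15.161, 15.55, 18.061}
xmin=-1.211, ymin=5.8, xmax=3, ymax=18.061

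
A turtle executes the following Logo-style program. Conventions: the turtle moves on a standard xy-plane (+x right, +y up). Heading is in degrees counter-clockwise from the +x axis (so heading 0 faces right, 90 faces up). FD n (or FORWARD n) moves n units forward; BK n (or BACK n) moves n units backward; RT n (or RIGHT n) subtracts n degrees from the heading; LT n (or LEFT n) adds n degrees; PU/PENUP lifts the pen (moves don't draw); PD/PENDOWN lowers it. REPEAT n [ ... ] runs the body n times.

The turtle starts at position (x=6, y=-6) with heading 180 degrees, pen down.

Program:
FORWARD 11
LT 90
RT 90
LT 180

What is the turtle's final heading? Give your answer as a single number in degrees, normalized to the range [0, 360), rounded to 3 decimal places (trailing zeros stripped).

Answer: 0

Derivation:
Executing turtle program step by step:
Start: pos=(6,-6), heading=180, pen down
FD 11: (6,-6) -> (-5,-6) [heading=180, draw]
LT 90: heading 180 -> 270
RT 90: heading 270 -> 180
LT 180: heading 180 -> 0
Final: pos=(-5,-6), heading=0, 1 segment(s) drawn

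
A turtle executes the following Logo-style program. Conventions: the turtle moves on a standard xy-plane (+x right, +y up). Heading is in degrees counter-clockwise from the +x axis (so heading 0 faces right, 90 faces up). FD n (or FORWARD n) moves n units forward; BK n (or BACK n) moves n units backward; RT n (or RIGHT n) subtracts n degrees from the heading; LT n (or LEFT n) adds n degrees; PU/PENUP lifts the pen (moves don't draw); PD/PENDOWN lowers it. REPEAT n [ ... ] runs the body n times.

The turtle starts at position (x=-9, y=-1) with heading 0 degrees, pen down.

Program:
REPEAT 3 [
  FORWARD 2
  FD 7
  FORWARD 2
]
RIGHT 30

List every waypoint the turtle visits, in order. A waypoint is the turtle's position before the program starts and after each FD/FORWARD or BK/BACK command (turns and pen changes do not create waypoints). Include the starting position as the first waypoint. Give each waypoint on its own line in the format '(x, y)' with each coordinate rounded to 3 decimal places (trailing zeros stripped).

Answer: (-9, -1)
(-7, -1)
(0, -1)
(2, -1)
(4, -1)
(11, -1)
(13, -1)
(15, -1)
(22, -1)
(24, -1)

Derivation:
Executing turtle program step by step:
Start: pos=(-9,-1), heading=0, pen down
REPEAT 3 [
  -- iteration 1/3 --
  FD 2: (-9,-1) -> (-7,-1) [heading=0, draw]
  FD 7: (-7,-1) -> (0,-1) [heading=0, draw]
  FD 2: (0,-1) -> (2,-1) [heading=0, draw]
  -- iteration 2/3 --
  FD 2: (2,-1) -> (4,-1) [heading=0, draw]
  FD 7: (4,-1) -> (11,-1) [heading=0, draw]
  FD 2: (11,-1) -> (13,-1) [heading=0, draw]
  -- iteration 3/3 --
  FD 2: (13,-1) -> (15,-1) [heading=0, draw]
  FD 7: (15,-1) -> (22,-1) [heading=0, draw]
  FD 2: (22,-1) -> (24,-1) [heading=0, draw]
]
RT 30: heading 0 -> 330
Final: pos=(24,-1), heading=330, 9 segment(s) drawn
Waypoints (10 total):
(-9, -1)
(-7, -1)
(0, -1)
(2, -1)
(4, -1)
(11, -1)
(13, -1)
(15, -1)
(22, -1)
(24, -1)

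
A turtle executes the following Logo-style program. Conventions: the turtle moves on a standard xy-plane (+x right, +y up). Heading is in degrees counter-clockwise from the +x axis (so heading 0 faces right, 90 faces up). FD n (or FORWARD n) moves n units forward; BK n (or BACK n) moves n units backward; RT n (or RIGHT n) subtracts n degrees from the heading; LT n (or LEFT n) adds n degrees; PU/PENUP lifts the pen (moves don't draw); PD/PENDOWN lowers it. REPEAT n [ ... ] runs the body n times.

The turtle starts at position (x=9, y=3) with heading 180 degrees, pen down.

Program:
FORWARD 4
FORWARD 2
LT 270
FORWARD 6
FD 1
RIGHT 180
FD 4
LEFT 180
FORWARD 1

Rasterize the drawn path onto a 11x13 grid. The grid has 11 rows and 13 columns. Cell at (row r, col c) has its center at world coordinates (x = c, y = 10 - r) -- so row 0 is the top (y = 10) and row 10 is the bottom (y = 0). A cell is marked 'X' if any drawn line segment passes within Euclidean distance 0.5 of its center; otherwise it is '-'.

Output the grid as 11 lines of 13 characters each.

Answer: ---X---------
---X---------
---X---------
---X---------
---X---------
---X---------
---X---------
---XXXXXXX---
-------------
-------------
-------------

Derivation:
Segment 0: (9,3) -> (5,3)
Segment 1: (5,3) -> (3,3)
Segment 2: (3,3) -> (3,9)
Segment 3: (3,9) -> (3,10)
Segment 4: (3,10) -> (3,6)
Segment 5: (3,6) -> (3,7)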